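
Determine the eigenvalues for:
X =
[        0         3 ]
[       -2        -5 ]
λ = -3, -2

Solve det(X - λI) = 0. For a 2×2 matrix the characteristic equation is λ² - (trace)λ + det = 0.
trace(X) = a + d = 0 - 5 = -5.
det(X) = a*d - b*c = (0)*(-5) - (3)*(-2) = 0 + 6 = 6.
Characteristic equation: λ² - (-5)λ + (6) = 0.
Discriminant = (-5)² - 4*(6) = 25 - 24 = 1.
λ = (-5 ± √1) / 2 = (-5 ± 1) / 2 = -3, -2.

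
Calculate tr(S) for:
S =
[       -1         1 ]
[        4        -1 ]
tr(S) = -1 - 1 = -2

The trace of a square matrix is the sum of its diagonal entries.
Diagonal entries of S: S[0][0] = -1, S[1][1] = -1.
tr(S) = -1 - 1 = -2.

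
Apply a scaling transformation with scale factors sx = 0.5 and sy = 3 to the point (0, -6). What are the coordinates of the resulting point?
(0.0, -18)

Scaling matrix:
[[0.50, 0], [0, 3]]
Result: (0 × 0.5, -6 × 3) = (0.0, -18)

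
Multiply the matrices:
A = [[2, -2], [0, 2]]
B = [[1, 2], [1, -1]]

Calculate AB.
[[0, 6], [2, -2]]

Each entry (i,j) of AB = sum over k of A[i][k]*B[k][j].
(AB)[0][0] = (2)*(1) + (-2)*(1) = 0
(AB)[0][1] = (2)*(2) + (-2)*(-1) = 6
(AB)[1][0] = (0)*(1) + (2)*(1) = 2
(AB)[1][1] = (0)*(2) + (2)*(-1) = -2
AB = [[0, 6], [2, -2]]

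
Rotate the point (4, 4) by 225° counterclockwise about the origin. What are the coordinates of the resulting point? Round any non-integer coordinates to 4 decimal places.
(0.0000, -5.6569)

Rotation matrix R(θ) = [[cos θ, -sin θ], [sin θ, cos θ]]; for θ = 225°:
R = [[-√2/2, √2/2], [-√2/2, -√2/2]]
Result: R × [4, 4]ᵀ = [-√2/2·4 + (√2/2)·4, -√2/2·4 + (-√2/2)·4]ᵀ = (0.0000, -5.6569)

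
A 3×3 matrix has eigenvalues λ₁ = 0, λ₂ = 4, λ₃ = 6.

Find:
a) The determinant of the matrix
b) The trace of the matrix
det = 0, trace = 10

Two standard eigenvalue identities:
- det(A) equals the product of the eigenvalues (counted with multiplicity).
- trace(A) equals the sum of the eigenvalues.
det(A) = (0)*(4)*(6) = 0.
trace(A) = 0 + 4 + 6 = 10.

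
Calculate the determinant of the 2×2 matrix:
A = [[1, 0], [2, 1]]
1

For A = [[a, b], [c, d]], det(A) = a*d - b*c.
det(A) = (1)*(1) - (0)*(2) = 1 - 0 = 1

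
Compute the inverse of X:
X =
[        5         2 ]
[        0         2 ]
det(X) = 10
X⁻¹ =
[      1/5      -1/5 ]
[        0       1/2 ]

For a 2×2 matrix X = [[a, b], [c, d]] with det(X) ≠ 0, X⁻¹ = (1/det(X)) * [[d, -b], [-c, a]].
det(X) = (5)*(2) - (2)*(0) = 10 - 0 = 10.
X⁻¹ = (1/10) * [[2, -2], [0, 5]].
Dividing each entry by 10 and reducing:
X⁻¹ =
[      1/5      -1/5 ]
[        0       1/2 ]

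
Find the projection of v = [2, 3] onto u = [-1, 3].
[-7/10, 21/10]

The projection of v onto u is proj_u(v) = ((v·u) / (u·u)) · u.
v·u = (2)*(-1) + (3)*(3) = 7.
u·u = (-1)*(-1) + (3)*(3) = 10.
coefficient = 7 / 10 = 7/10.
proj_u(v) = 7/10 · [-1, 3] = [-7/10, 21/10].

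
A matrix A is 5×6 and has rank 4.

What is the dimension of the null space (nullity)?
2

The rank-nullity theorem for an m×n matrix states:
rank(A) + nullity(A) = n (the number of columns).
Here n = 6 and rank(A) = 4, so nullity(A) = 6 - 4 = 2.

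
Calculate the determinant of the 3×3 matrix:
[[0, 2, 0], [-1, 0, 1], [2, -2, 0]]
4

Expansion along first row:
det = 0·det([[0,1],[-2,0]]) - 2·det([[-1,1],[2,0]]) + 0·det([[-1,0],[2,-2]])
    = 0·(0·0 - 1·-2) - 2·(-1·0 - 1·2) + 0·(-1·-2 - 0·2)
    = 0·2 - 2·-2 + 0·2
    = 0 + 4 + 0 = 4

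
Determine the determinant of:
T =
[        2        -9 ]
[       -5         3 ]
det(T) = -39

For a 2×2 matrix [[a, b], [c, d]], det = a*d - b*c.
det(T) = (2)*(3) - (-9)*(-5) = 6 - 45 = -39.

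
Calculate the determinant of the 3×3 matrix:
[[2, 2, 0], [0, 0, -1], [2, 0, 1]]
-4

Expansion along first row:
det = 2·det([[0,-1],[0,1]]) - 2·det([[0,-1],[2,1]]) + 0·det([[0,0],[2,0]])
    = 2·(0·1 - -1·0) - 2·(0·1 - -1·2) + 0·(0·0 - 0·2)
    = 2·0 - 2·2 + 0·0
    = 0 + -4 + 0 = -4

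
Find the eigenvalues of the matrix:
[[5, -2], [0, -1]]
λ = -1 and λ = 5

Characteristic equation: det(A - λI) = 0
λ² - (trace)λ + (det) = 0
λ² - (4)λ + (-5) = 0
λ² - 4λ - 5 = 0
Solving: λ = -1, 5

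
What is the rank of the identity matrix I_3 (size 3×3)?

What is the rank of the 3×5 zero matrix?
rank(I_3) = 3, rank(0) = 0

The identity I_3 has 3 columns that are the standard basis vectors e_1, …, e_3. These are linearly independent, so all 3 columns are pivots and rank(I_3) = 3.
The 3×5 zero matrix has every entry zero, so every row is the zero row and there are no pivots; rank(0) = 0.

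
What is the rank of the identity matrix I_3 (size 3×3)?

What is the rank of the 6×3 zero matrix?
rank(I_3) = 3, rank(0) = 0

The identity I_3 has 3 columns that are the standard basis vectors e_1, …, e_3. These are linearly independent, so all 3 columns are pivots and rank(I_3) = 3.
The 6×3 zero matrix has every entry zero, so every row is the zero row and there are no pivots; rank(0) = 0.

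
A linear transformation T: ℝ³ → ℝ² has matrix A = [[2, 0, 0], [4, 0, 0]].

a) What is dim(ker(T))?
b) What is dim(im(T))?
dim(ker) = 2, dim(im) = 1

Observe that row 2 = 2 × row 1 (so the rows are linearly dependent).
Thus rank(A) = 1 (only one linearly independent row).
dim(im(T)) = rank(A) = 1.
By the rank-nullity theorem applied to T: ℝ³ → ℝ², rank(A) + nullity(A) = 3 (the domain dimension), so dim(ker(T)) = 3 - 1 = 2.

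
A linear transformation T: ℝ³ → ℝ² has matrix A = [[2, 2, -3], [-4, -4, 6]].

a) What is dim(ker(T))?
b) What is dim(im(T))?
dim(ker) = 2, dim(im) = 1

Observe that row 2 = -2 × row 1 (so the rows are linearly dependent).
Thus rank(A) = 1 (only one linearly independent row).
dim(im(T)) = rank(A) = 1.
By the rank-nullity theorem applied to T: ℝ³ → ℝ², rank(A) + nullity(A) = 3 (the domain dimension), so dim(ker(T)) = 3 - 1 = 2.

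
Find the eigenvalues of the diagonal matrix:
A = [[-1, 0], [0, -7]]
λ₁ = -1, λ₂ = -7

The characteristic polynomial of A is det(A - λI) = (-1 - λ)(-7 - λ) = 0.
The roots are λ = -1 and λ = -7, so the eigenvalues are the diagonal entries.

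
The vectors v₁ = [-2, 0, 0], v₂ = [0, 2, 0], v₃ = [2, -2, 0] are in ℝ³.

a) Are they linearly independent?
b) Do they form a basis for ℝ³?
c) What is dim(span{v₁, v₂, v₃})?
Not independent, not a basis, dim(span) = 2

Check whether v₃ can be written as a linear combination of v₁ and v₂.
v₃ = (-1)·v₁ + (-1)·v₂ = [2, -2, 0], so the three vectors are linearly dependent.
Thus they do not form a basis for ℝ³, and dim(span{v₁, v₂, v₃}) = 2 (spanned by v₁ and v₂).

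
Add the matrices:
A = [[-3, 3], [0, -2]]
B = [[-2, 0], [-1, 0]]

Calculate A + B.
[[-5, 3], [-1, -2]]

Add corresponding elements:
(-3)+(-2)=-5
(3)+(0)=3
(0)+(-1)=-1
(-2)+(0)=-2
A + B = [[-5, 3], [-1, -2]]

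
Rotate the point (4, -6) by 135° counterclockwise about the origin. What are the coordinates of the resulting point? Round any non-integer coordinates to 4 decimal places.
(1.4142, 7.0711)

Rotation matrix R(θ) = [[cos θ, -sin θ], [sin θ, cos θ]]; for θ = 135°:
R = [[-√2/2, -√2/2], [√2/2, -√2/2]]
Result: R × [4, -6]ᵀ = [-√2/2·4 + (-√2/2)·-6, √2/2·4 + (-√2/2)·-6]ᵀ = (1.4142, 7.0711)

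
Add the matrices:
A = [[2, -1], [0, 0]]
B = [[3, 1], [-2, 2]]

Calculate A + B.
[[5, 0], [-2, 2]]

Add corresponding elements:
(2)+(3)=5
(-1)+(1)=0
(0)+(-2)=-2
(0)+(2)=2
A + B = [[5, 0], [-2, 2]]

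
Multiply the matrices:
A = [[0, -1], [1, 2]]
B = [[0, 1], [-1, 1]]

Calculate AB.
[[1, -1], [-2, 3]]

Each entry (i,j) of AB = sum over k of A[i][k]*B[k][j].
(AB)[0][0] = (0)*(0) + (-1)*(-1) = 1
(AB)[0][1] = (0)*(1) + (-1)*(1) = -1
(AB)[1][0] = (1)*(0) + (2)*(-1) = -2
(AB)[1][1] = (1)*(1) + (2)*(1) = 3
AB = [[1, -1], [-2, 3]]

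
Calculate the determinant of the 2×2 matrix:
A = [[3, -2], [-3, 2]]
0

For A = [[a, b], [c, d]], det(A) = a*d - b*c.
det(A) = (3)*(2) - (-2)*(-3) = 6 - 6 = 0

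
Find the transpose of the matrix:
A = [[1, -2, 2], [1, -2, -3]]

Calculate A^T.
[[1, 1], [-2, -2], [2, -3]]

The transpose sends entry (i,j) to (j,i); rows become columns.
Row 0 of A: [1, -2, 2] -> column 0 of A^T.
Row 1 of A: [1, -2, -3] -> column 1 of A^T.
A^T = [[1, 1], [-2, -2], [2, -3]]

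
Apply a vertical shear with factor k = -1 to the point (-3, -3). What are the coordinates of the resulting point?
(-3, 0)

Shear matrix for vertical shear with factor k = -1:
[[1, 0], [-1, 1]]
Result: (-3, -3) → (-3, 0)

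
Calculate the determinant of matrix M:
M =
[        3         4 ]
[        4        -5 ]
det(M) = -31

For a 2×2 matrix [[a, b], [c, d]], det = a*d - b*c.
det(M) = (3)*(-5) - (4)*(4) = -15 - 16 = -31.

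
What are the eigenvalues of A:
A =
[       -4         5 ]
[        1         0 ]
λ = -5, 1

Solve det(A - λI) = 0. For a 2×2 matrix the characteristic equation is λ² - (trace)λ + det = 0.
trace(A) = a + d = -4 + 0 = -4.
det(A) = a*d - b*c = (-4)*(0) - (5)*(1) = 0 - 5 = -5.
Characteristic equation: λ² - (-4)λ + (-5) = 0.
Discriminant = (-4)² - 4*(-5) = 16 + 20 = 36.
λ = (-4 ± √36) / 2 = (-4 ± 6) / 2 = -5, 1.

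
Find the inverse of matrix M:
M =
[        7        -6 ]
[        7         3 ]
det(M) = 63
M⁻¹ =
[     1/21      2/21 ]
[     -1/9       1/9 ]

For a 2×2 matrix M = [[a, b], [c, d]] with det(M) ≠ 0, M⁻¹ = (1/det(M)) * [[d, -b], [-c, a]].
det(M) = (7)*(3) - (-6)*(7) = 21 + 42 = 63.
M⁻¹ = (1/63) * [[3, 6], [-7, 7]].
Dividing each entry by 63 and reducing:
M⁻¹ =
[     1/21      2/21 ]
[     -1/9       1/9 ]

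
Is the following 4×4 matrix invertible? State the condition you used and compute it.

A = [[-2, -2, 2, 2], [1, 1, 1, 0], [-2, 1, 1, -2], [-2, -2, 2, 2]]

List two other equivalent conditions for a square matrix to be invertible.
No, not invertible; det(A) = 0 (two rows are equal, so the rows are linearly dependent). Equivalent conditions (failing for this A): rank(A) < 4; Ax = 0 has non-trivial solutions; 0 is an eigenvalue; the columns are linearly dependent.

To check invertibility, compute det(A).
In this matrix, row 0 and the last row are identical, so one row is a scalar multiple of another and the rows are linearly dependent.
A matrix with linearly dependent rows has det = 0 and is not invertible.
Equivalent failed conditions:
- rank(A) < 4.
- Ax = 0 has non-trivial solutions.
- 0 is an eigenvalue.
- The columns are linearly dependent.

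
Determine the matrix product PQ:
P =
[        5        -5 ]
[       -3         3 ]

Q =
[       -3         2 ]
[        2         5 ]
PQ =
[      -25       -15 ]
[       15         9 ]

Matrix multiplication: (PQ)[i][j] = sum over k of P[i][k] * Q[k][j].
  (PQ)[0][0] = (5)*(-3) + (-5)*(2) = -25
  (PQ)[0][1] = (5)*(2) + (-5)*(5) = -15
  (PQ)[1][0] = (-3)*(-3) + (3)*(2) = 15
  (PQ)[1][1] = (-3)*(2) + (3)*(5) = 9
PQ =
[      -25       -15 ]
[       15         9 ]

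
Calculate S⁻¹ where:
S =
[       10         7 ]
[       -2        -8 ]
det(S) = -66
S⁻¹ =
[     4/33      7/66 ]
[    -1/33     -5/33 ]

For a 2×2 matrix S = [[a, b], [c, d]] with det(S) ≠ 0, S⁻¹ = (1/det(S)) * [[d, -b], [-c, a]].
det(S) = (10)*(-8) - (7)*(-2) = -80 + 14 = -66.
S⁻¹ = (1/-66) * [[-8, -7], [2, 10]].
Dividing each entry by -66 and reducing:
S⁻¹ =
[     4/33      7/66 ]
[    -1/33     -5/33 ]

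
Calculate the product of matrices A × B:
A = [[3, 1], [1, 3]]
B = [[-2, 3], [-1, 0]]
[[-7, 9], [-5, 3]]

Matrix multiplication:
C[0][0] = 3×-2 + 1×-1 = -7
C[0][1] = 3×3 + 1×0 = 9
C[1][0] = 1×-2 + 3×-1 = -5
C[1][1] = 1×3 + 3×0 = 3
Result: [[-7, 9], [-5, 3]]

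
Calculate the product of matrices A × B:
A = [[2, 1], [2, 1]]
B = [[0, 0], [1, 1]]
[[1, 1], [1, 1]]

Matrix multiplication:
C[0][0] = 2×0 + 1×1 = 1
C[0][1] = 2×0 + 1×1 = 1
C[1][0] = 2×0 + 1×1 = 1
C[1][1] = 2×0 + 1×1 = 1
Result: [[1, 1], [1, 1]]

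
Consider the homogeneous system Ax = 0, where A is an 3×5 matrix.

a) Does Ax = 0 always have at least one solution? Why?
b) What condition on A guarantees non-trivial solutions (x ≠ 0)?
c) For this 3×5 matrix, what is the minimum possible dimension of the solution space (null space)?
a) Yes, x = 0 is always a solution. b) When A has linearly dependent columns (rank < n). c) Minimum nullity = 2.

a) x = 0 satisfies A·0 = 0, so the zero vector is always a solution.
b) Non-trivial solutions exist iff the columns of A are linearly dependent, equivalently rank(A) < n (the number of columns).
c) By rank-nullity, rank(A) + nullity(A) = n = 5. Since A has only 3 rows, rank(A) ≤ 3, so nullity(A) ≥ 5 - 3 = 2.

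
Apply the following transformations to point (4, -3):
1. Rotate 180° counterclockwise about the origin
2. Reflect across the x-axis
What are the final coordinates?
(-4, -3)

Step 1: Rotate 180° → (-4, 3)
Step 2: Reflect across the x-axis → (-4, -3)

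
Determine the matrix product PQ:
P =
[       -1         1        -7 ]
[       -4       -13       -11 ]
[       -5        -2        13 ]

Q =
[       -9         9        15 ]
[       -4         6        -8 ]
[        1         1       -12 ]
PQ =
[       -2       -10        61 ]
[       77      -125       176 ]
[       66       -44      -215 ]

Matrix multiplication: (PQ)[i][j] = sum over k of P[i][k] * Q[k][j].
  (PQ)[0][0] = (-1)*(-9) + (1)*(-4) + (-7)*(1) = -2
  (PQ)[0][1] = (-1)*(9) + (1)*(6) + (-7)*(1) = -10
  (PQ)[0][2] = (-1)*(15) + (1)*(-8) + (-7)*(-12) = 61
  (PQ)[1][0] = (-4)*(-9) + (-13)*(-4) + (-11)*(1) = 77
  (PQ)[1][1] = (-4)*(9) + (-13)*(6) + (-11)*(1) = -125
  (PQ)[1][2] = (-4)*(15) + (-13)*(-8) + (-11)*(-12) = 176
  (PQ)[2][0] = (-5)*(-9) + (-2)*(-4) + (13)*(1) = 66
  (PQ)[2][1] = (-5)*(9) + (-2)*(6) + (13)*(1) = -44
  (PQ)[2][2] = (-5)*(15) + (-2)*(-8) + (13)*(-12) = -215
PQ =
[       -2       -10        61 ]
[       77      -125       176 ]
[       66       -44      -215 ]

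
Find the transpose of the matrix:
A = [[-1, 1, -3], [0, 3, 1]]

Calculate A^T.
[[-1, 0], [1, 3], [-3, 1]]

The transpose sends entry (i,j) to (j,i); rows become columns.
Row 0 of A: [-1, 1, -3] -> column 0 of A^T.
Row 1 of A: [0, 3, 1] -> column 1 of A^T.
A^T = [[-1, 0], [1, 3], [-3, 1]]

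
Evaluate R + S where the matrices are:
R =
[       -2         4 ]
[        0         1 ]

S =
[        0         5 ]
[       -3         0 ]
R + S =
[       -2         9 ]
[       -3         1 ]

Matrix addition is elementwise: (R+S)[i][j] = R[i][j] + S[i][j].
  (R+S)[0][0] = (-2) + (0) = -2
  (R+S)[0][1] = (4) + (5) = 9
  (R+S)[1][0] = (0) + (-3) = -3
  (R+S)[1][1] = (1) + (0) = 1
R + S =
[       -2         9 ]
[       -3         1 ]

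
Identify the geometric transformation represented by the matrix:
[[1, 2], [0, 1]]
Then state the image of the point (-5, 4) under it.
horizontal shear with factor 2; image of (-5, 4) is (3, 4)

The matrix [[1, k], [0, 1]] sends (x, y) to (x + 2y, y), leaving the y-coordinate fixed: a horizontal shear.
The matrix [[1, 2], [0, 1]] represents: horizontal shear with factor 2.
Applying it to (-5, 4): [1·-5 + 2·4, 0·-5 + 1·4] = (3, 4).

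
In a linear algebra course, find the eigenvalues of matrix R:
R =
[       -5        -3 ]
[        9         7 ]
λ = -2, 4

Solve det(R - λI) = 0. For a 2×2 matrix the characteristic equation is λ² - (trace)λ + det = 0.
trace(R) = a + d = -5 + 7 = 2.
det(R) = a*d - b*c = (-5)*(7) - (-3)*(9) = -35 + 27 = -8.
Characteristic equation: λ² - (2)λ + (-8) = 0.
Discriminant = (2)² - 4*(-8) = 4 + 32 = 36.
λ = (2 ± √36) / 2 = (2 ± 6) / 2 = -2, 4.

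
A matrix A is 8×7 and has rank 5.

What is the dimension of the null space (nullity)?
2

The rank-nullity theorem for an m×n matrix states:
rank(A) + nullity(A) = n (the number of columns).
Here n = 7 and rank(A) = 5, so nullity(A) = 7 - 5 = 2.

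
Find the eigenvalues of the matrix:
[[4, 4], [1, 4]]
λ = 2 and λ = 6

Characteristic equation: det(A - λI) = 0
λ² - (trace)λ + (det) = 0
λ² - (8)λ + (12) = 0
λ² - 8λ + 12 = 0
Solving: λ = 2, 6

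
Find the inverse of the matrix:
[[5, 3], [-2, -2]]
[[1/2, 3/4], [-1/2, -5/4]]

For [[a,b],[c,d]], inverse = (1/det)·[[d,-b],[-c,a]]
det = 5·-2 - 3·-2 = -4
Inverse = (1/-4)·[[-2, -3], [2, 5]]
        = [[1/2, 3/4], [-1/2, -5/4]]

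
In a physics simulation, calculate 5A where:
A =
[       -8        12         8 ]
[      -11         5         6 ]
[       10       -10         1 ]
5A =
[      -40        60        40 ]
[      -55        25        30 ]
[       50       -50         5 ]

Scalar multiplication is elementwise: (5A)[i][j] = 5 * A[i][j].
  (5A)[0][0] = 5 * (-8) = -40
  (5A)[0][1] = 5 * (12) = 60
  (5A)[0][2] = 5 * (8) = 40
  (5A)[1][0] = 5 * (-11) = -55
  (5A)[1][1] = 5 * (5) = 25
  (5A)[1][2] = 5 * (6) = 30
  (5A)[2][0] = 5 * (10) = 50
  (5A)[2][1] = 5 * (-10) = -50
  (5A)[2][2] = 5 * (1) = 5
5A =
[      -40        60        40 ]
[      -55        25        30 ]
[       50       -50         5 ]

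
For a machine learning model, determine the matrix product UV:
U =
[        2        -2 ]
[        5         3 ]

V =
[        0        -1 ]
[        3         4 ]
UV =
[       -6       -10 ]
[        9         7 ]

Matrix multiplication: (UV)[i][j] = sum over k of U[i][k] * V[k][j].
  (UV)[0][0] = (2)*(0) + (-2)*(3) = -6
  (UV)[0][1] = (2)*(-1) + (-2)*(4) = -10
  (UV)[1][0] = (5)*(0) + (3)*(3) = 9
  (UV)[1][1] = (5)*(-1) + (3)*(4) = 7
UV =
[       -6       -10 ]
[        9         7 ]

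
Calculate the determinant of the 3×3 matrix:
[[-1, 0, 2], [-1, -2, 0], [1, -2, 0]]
8

Expansion along first row:
det = -1·det([[-2,0],[-2,0]]) - 0·det([[-1,0],[1,0]]) + 2·det([[-1,-2],[1,-2]])
    = -1·(-2·0 - 0·-2) - 0·(-1·0 - 0·1) + 2·(-1·-2 - -2·1)
    = -1·0 - 0·0 + 2·4
    = 0 + 0 + 8 = 8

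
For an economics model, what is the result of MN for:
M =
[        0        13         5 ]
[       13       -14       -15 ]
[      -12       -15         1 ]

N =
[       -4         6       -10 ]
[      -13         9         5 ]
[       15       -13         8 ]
MN =
[      -94        52       105 ]
[      -95       147      -320 ]
[      258      -220        53 ]

Matrix multiplication: (MN)[i][j] = sum over k of M[i][k] * N[k][j].
  (MN)[0][0] = (0)*(-4) + (13)*(-13) + (5)*(15) = -94
  (MN)[0][1] = (0)*(6) + (13)*(9) + (5)*(-13) = 52
  (MN)[0][2] = (0)*(-10) + (13)*(5) + (5)*(8) = 105
  (MN)[1][0] = (13)*(-4) + (-14)*(-13) + (-15)*(15) = -95
  (MN)[1][1] = (13)*(6) + (-14)*(9) + (-15)*(-13) = 147
  (MN)[1][2] = (13)*(-10) + (-14)*(5) + (-15)*(8) = -320
  (MN)[2][0] = (-12)*(-4) + (-15)*(-13) + (1)*(15) = 258
  (MN)[2][1] = (-12)*(6) + (-15)*(9) + (1)*(-13) = -220
  (MN)[2][2] = (-12)*(-10) + (-15)*(5) + (1)*(8) = 53
MN =
[      -94        52       105 ]
[      -95       147      -320 ]
[      258      -220        53 ]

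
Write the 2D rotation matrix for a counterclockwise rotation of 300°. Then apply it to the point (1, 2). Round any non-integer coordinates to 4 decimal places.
R = [[1/2, √3/2], [-√3/2, 1/2]]; R·(1, 2) = (2.2321, 0.1340)

Rotation matrix formula: R(θ) = [[cos θ, -sin θ], [sin θ, cos θ]]
For θ = 300°:
cos(300°) = 1/2
sin(300°) = -√3/2
R = [[1/2, √3/2], [-√3/2, 1/2]]
Apply to (1, 2): [1/2·1 + (√3/2)·2, -√3/2·1 + 1/2·2] = (2.2321, 0.1340)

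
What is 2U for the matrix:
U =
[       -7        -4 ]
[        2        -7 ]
2U =
[      -14        -8 ]
[        4       -14 ]

Scalar multiplication is elementwise: (2U)[i][j] = 2 * U[i][j].
  (2U)[0][0] = 2 * (-7) = -14
  (2U)[0][1] = 2 * (-4) = -8
  (2U)[1][0] = 2 * (2) = 4
  (2U)[1][1] = 2 * (-7) = -14
2U =
[      -14        -8 ]
[        4       -14 ]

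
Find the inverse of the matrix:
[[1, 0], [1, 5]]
[[1, 0], [-1/5, 1/5]]

For [[a,b],[c,d]], inverse = (1/det)·[[d,-b],[-c,a]]
det = 1·5 - 0·1 = 5
Inverse = (1/5)·[[5, 0], [-1, 1]]
        = [[1, 0], [-1/5, 1/5]]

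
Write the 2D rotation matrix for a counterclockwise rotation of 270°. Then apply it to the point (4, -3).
R = [[0, 1], [-1, 0]]; R·(4, -3) = (-3, -4)

Rotation matrix formula: R(θ) = [[cos θ, -sin θ], [sin θ, cos θ]]
For θ = 270°:
cos(270°) = 0
sin(270°) = -1
R = [[0, 1], [-1, 0]]
Apply to (4, -3): [0·4 + (1)·-3, -1·4 + 0·-3] = (-3, -4)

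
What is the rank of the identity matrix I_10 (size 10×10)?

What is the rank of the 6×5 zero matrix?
rank(I_10) = 10, rank(0) = 0

The identity I_10 has 10 columns that are the standard basis vectors e_1, …, e_10. These are linearly independent, so all 10 columns are pivots and rank(I_10) = 10.
The 6×5 zero matrix has every entry zero, so every row is the zero row and there are no pivots; rank(0) = 0.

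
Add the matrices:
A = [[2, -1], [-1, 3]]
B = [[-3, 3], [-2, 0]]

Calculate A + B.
[[-1, 2], [-3, 3]]

Add corresponding elements:
(2)+(-3)=-1
(-1)+(3)=2
(-1)+(-2)=-3
(3)+(0)=3
A + B = [[-1, 2], [-3, 3]]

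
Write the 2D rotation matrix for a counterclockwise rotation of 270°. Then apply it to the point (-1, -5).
R = [[0, 1], [-1, 0]]; R·(-1, -5) = (-5, 1)

Rotation matrix formula: R(θ) = [[cos θ, -sin θ], [sin θ, cos θ]]
For θ = 270°:
cos(270°) = 0
sin(270°) = -1
R = [[0, 1], [-1, 0]]
Apply to (-1, -5): [0·-1 + (1)·-5, -1·-1 + 0·-5] = (-5, 1)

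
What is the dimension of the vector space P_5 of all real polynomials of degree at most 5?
Dimension = 6

A polynomial of degree at most 5 can be written as a₀ + a₁x + a₂x² + … + a_5x^5, with 6 free coefficients a₀, …, a_5.
The set {1, x, x², …, x^5} is a basis: it spans P_5 (every such polynomial is a linear combination of these) and is linearly independent (a polynomial is zero iff all its coefficients are zero).
Therefore dim(P_5) = 5 + 1 = 6.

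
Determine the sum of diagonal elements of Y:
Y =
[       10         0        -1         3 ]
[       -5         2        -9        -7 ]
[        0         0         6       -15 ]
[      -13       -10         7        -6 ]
tr(Y) = 10 + 2 + 6 - 6 = 12

The trace of a square matrix is the sum of its diagonal entries.
Diagonal entries of Y: Y[0][0] = 10, Y[1][1] = 2, Y[2][2] = 6, Y[3][3] = -6.
tr(Y) = 10 + 2 + 6 - 6 = 12.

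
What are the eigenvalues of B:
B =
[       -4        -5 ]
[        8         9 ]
λ = 1, 4

Solve det(B - λI) = 0. For a 2×2 matrix the characteristic equation is λ² - (trace)λ + det = 0.
trace(B) = a + d = -4 + 9 = 5.
det(B) = a*d - b*c = (-4)*(9) - (-5)*(8) = -36 + 40 = 4.
Characteristic equation: λ² - (5)λ + (4) = 0.
Discriminant = (5)² - 4*(4) = 25 - 16 = 9.
λ = (5 ± √9) / 2 = (5 ± 3) / 2 = 1, 4.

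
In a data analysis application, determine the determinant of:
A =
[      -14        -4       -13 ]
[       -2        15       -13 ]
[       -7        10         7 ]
det(A) = -4815

Expand along row 0 (cofactor expansion): det(A) = a*(e*i - f*h) - b*(d*i - f*g) + c*(d*h - e*g), where the 3×3 is [[a, b, c], [d, e, f], [g, h, i]].
Minor M_00 = (15)*(7) - (-13)*(10) = 105 + 130 = 235.
Minor M_01 = (-2)*(7) - (-13)*(-7) = -14 - 91 = -105.
Minor M_02 = (-2)*(10) - (15)*(-7) = -20 + 105 = 85.
det(A) = (-14)*(235) - (-4)*(-105) + (-13)*(85) = -3290 - 420 - 1105 = -4815.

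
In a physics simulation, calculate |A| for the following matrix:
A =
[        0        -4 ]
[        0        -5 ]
det(A) = 0

For a 2×2 matrix [[a, b], [c, d]], det = a*d - b*c.
det(A) = (0)*(-5) - (-4)*(0) = 0 - 0 = 0.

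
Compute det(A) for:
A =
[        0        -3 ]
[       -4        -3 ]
det(A) = -12

For a 2×2 matrix [[a, b], [c, d]], det = a*d - b*c.
det(A) = (0)*(-3) - (-3)*(-4) = 0 - 12 = -12.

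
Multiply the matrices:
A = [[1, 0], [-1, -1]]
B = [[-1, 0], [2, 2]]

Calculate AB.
[[-1, 0], [-1, -2]]

Each entry (i,j) of AB = sum over k of A[i][k]*B[k][j].
(AB)[0][0] = (1)*(-1) + (0)*(2) = -1
(AB)[0][1] = (1)*(0) + (0)*(2) = 0
(AB)[1][0] = (-1)*(-1) + (-1)*(2) = -1
(AB)[1][1] = (-1)*(0) + (-1)*(2) = -2
AB = [[-1, 0], [-1, -2]]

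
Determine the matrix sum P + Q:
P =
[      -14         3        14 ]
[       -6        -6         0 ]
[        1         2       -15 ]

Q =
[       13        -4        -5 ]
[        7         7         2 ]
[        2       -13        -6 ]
P + Q =
[       -1        -1         9 ]
[        1         1         2 ]
[        3       -11       -21 ]

Matrix addition is elementwise: (P+Q)[i][j] = P[i][j] + Q[i][j].
  (P+Q)[0][0] = (-14) + (13) = -1
  (P+Q)[0][1] = (3) + (-4) = -1
  (P+Q)[0][2] = (14) + (-5) = 9
  (P+Q)[1][0] = (-6) + (7) = 1
  (P+Q)[1][1] = (-6) + (7) = 1
  (P+Q)[1][2] = (0) + (2) = 2
  (P+Q)[2][0] = (1) + (2) = 3
  (P+Q)[2][1] = (2) + (-13) = -11
  (P+Q)[2][2] = (-15) + (-6) = -21
P + Q =
[       -1        -1         9 ]
[        1         1         2 ]
[        3       -11       -21 ]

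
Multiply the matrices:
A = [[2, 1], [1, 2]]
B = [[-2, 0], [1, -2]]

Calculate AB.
[[-3, -2], [0, -4]]

Each entry (i,j) of AB = sum over k of A[i][k]*B[k][j].
(AB)[0][0] = (2)*(-2) + (1)*(1) = -3
(AB)[0][1] = (2)*(0) + (1)*(-2) = -2
(AB)[1][0] = (1)*(-2) + (2)*(1) = 0
(AB)[1][1] = (1)*(0) + (2)*(-2) = -4
AB = [[-3, -2], [0, -4]]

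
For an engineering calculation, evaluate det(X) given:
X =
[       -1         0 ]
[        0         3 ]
det(X) = -3

For a 2×2 matrix [[a, b], [c, d]], det = a*d - b*c.
det(X) = (-1)*(3) - (0)*(0) = -3 - 0 = -3.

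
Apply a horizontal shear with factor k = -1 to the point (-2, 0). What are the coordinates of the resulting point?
(-2, 0)

Shear matrix for horizontal shear with factor k = -1:
[[1, -1], [0, 1]]
Result: (-2, 0) → (-2, 0)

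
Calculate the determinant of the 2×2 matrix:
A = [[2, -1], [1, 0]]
1

For A = [[a, b], [c, d]], det(A) = a*d - b*c.
det(A) = (2)*(0) - (-1)*(1) = 0 - -1 = 1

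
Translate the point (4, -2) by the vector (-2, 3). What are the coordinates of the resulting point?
(2, 1)

Translation by (-2, 3):
x' = 4 + -2 = 2
y' = -2 + 3 = 1
Homogeneous matrix: [[1, 0, -2], [0, 1, 3], [0, 0, 1]]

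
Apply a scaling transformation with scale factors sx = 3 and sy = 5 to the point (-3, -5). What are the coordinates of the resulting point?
(-9, -25)

Scaling matrix:
[[3, 0], [0, 5]]
Result: (-3 × 3, -5 × 5) = (-9, -25)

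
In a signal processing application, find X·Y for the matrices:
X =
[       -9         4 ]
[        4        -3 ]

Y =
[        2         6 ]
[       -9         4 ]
XY =
[      -54       -38 ]
[       35        12 ]

Matrix multiplication: (XY)[i][j] = sum over k of X[i][k] * Y[k][j].
  (XY)[0][0] = (-9)*(2) + (4)*(-9) = -54
  (XY)[0][1] = (-9)*(6) + (4)*(4) = -38
  (XY)[1][0] = (4)*(2) + (-3)*(-9) = 35
  (XY)[1][1] = (4)*(6) + (-3)*(4) = 12
XY =
[      -54       -38 ]
[       35        12 ]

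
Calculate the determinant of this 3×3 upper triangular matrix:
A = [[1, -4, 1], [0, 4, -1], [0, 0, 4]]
16

The determinant of a triangular matrix is the product of its diagonal entries (the off-diagonal entries above the diagonal do not affect it).
det(A) = (1) * (4) * (4) = 16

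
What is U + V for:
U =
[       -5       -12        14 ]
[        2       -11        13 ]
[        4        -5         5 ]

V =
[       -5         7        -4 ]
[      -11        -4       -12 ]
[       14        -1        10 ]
U + V =
[      -10        -5        10 ]
[       -9       -15         1 ]
[       18        -6        15 ]

Matrix addition is elementwise: (U+V)[i][j] = U[i][j] + V[i][j].
  (U+V)[0][0] = (-5) + (-5) = -10
  (U+V)[0][1] = (-12) + (7) = -5
  (U+V)[0][2] = (14) + (-4) = 10
  (U+V)[1][0] = (2) + (-11) = -9
  (U+V)[1][1] = (-11) + (-4) = -15
  (U+V)[1][2] = (13) + (-12) = 1
  (U+V)[2][0] = (4) + (14) = 18
  (U+V)[2][1] = (-5) + (-1) = -6
  (U+V)[2][2] = (5) + (10) = 15
U + V =
[      -10        -5        10 ]
[       -9       -15         1 ]
[       18        -6        15 ]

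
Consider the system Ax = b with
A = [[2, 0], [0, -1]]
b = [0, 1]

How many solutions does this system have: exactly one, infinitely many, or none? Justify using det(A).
Exactly one solution

Compute det(A) = (2)*(-1) - (0)*(0) = -2.
Because det(A) ≠ 0, A is invertible and Ax = b has a unique solution for every b (here x = A⁻¹ b).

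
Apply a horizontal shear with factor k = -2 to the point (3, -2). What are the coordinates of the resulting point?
(7, -2)

Shear matrix for horizontal shear with factor k = -2:
[[1, -2], [0, 1]]
Result: (3, -2) → (7, -2)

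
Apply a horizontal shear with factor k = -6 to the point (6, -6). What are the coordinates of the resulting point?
(42, -6)

Shear matrix for horizontal shear with factor k = -6:
[[1, -6], [0, 1]]
Result: (6, -6) → (42, -6)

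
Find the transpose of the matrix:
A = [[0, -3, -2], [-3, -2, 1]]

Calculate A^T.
[[0, -3], [-3, -2], [-2, 1]]

The transpose sends entry (i,j) to (j,i); rows become columns.
Row 0 of A: [0, -3, -2] -> column 0 of A^T.
Row 1 of A: [-3, -2, 1] -> column 1 of A^T.
A^T = [[0, -3], [-3, -2], [-2, 1]]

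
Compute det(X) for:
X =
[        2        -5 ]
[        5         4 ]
det(X) = 33

For a 2×2 matrix [[a, b], [c, d]], det = a*d - b*c.
det(X) = (2)*(4) - (-5)*(5) = 8 + 25 = 33.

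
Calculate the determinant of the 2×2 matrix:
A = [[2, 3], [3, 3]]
-3

For A = [[a, b], [c, d]], det(A) = a*d - b*c.
det(A) = (2)*(3) - (3)*(3) = 6 - 9 = -3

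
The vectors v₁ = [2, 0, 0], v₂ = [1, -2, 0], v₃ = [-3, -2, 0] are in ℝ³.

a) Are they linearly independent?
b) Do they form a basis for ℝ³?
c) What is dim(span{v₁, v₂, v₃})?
Not independent, not a basis, dim(span) = 2

Check whether v₃ can be written as a linear combination of v₁ and v₂.
v₃ = (-2)·v₁ + (1)·v₂ = [-3, -2, 0], so the three vectors are linearly dependent.
Thus they do not form a basis for ℝ³, and dim(span{v₁, v₂, v₃}) = 2 (spanned by v₁ and v₂).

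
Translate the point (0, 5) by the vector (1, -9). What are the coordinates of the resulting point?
(1, -4)

Translation by (1, -9):
x' = 0 + 1 = 1
y' = 5 + -9 = -4
Homogeneous matrix: [[1, 0, 1], [0, 1, -9], [0, 0, 1]]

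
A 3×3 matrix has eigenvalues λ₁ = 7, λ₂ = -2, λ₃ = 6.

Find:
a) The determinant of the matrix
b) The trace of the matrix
det = -84, trace = 11

Two standard eigenvalue identities:
- det(A) equals the product of the eigenvalues (counted with multiplicity).
- trace(A) equals the sum of the eigenvalues.
det(A) = (7)*(-2)*(6) = -84.
trace(A) = 7 - 2 + 6 = 11.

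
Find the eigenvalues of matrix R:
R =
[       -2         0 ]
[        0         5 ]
λ = -2, 5

Solve det(R - λI) = 0. For a 2×2 matrix the characteristic equation is λ² - (trace)λ + det = 0.
trace(R) = a + d = -2 + 5 = 3.
det(R) = a*d - b*c = (-2)*(5) - (0)*(0) = -10 - 0 = -10.
Characteristic equation: λ² - (3)λ + (-10) = 0.
Discriminant = (3)² - 4*(-10) = 9 + 40 = 49.
λ = (3 ± √49) / 2 = (3 ± 7) / 2 = -2, 5.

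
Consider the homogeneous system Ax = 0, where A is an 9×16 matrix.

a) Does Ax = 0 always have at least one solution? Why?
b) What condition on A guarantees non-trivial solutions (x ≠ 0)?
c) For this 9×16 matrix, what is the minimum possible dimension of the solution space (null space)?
a) Yes, x = 0 is always a solution. b) When A has linearly dependent columns (rank < n). c) Minimum nullity = 7.

a) x = 0 satisfies A·0 = 0, so the zero vector is always a solution.
b) Non-trivial solutions exist iff the columns of A are linearly dependent, equivalently rank(A) < n (the number of columns).
c) By rank-nullity, rank(A) + nullity(A) = n = 16. Since A has only 9 rows, rank(A) ≤ 9, so nullity(A) ≥ 16 - 9 = 7.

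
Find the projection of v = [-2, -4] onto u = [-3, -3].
[-3, -3]

The projection of v onto u is proj_u(v) = ((v·u) / (u·u)) · u.
v·u = (-2)*(-3) + (-4)*(-3) = 18.
u·u = (-3)*(-3) + (-3)*(-3) = 18.
coefficient = 18 / 18 = 1.
proj_u(v) = 1 · [-3, -3] = [-3, -3].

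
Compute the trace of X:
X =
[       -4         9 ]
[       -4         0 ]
tr(X) = -4 + 0 = -4

The trace of a square matrix is the sum of its diagonal entries.
Diagonal entries of X: X[0][0] = -4, X[1][1] = 0.
tr(X) = -4 + 0 = -4.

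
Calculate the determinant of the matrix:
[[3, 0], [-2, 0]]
0

For a 2×2 matrix [[a, b], [c, d]], det = ad - bc
det = (3)(0) - (0)(-2) = 0 - 0 = 0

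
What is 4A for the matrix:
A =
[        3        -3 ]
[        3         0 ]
4A =
[       12       -12 ]
[       12         0 ]

Scalar multiplication is elementwise: (4A)[i][j] = 4 * A[i][j].
  (4A)[0][0] = 4 * (3) = 12
  (4A)[0][1] = 4 * (-3) = -12
  (4A)[1][0] = 4 * (3) = 12
  (4A)[1][1] = 4 * (0) = 0
4A =
[       12       -12 ]
[       12         0 ]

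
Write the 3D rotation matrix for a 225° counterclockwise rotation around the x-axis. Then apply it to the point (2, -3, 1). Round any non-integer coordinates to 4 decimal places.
R = [[1, 0, 0], [0, -√2/2, √2/2], [0, -√2/2, -√2/2]]; R·(2, -3, 1) = (2.0000, 2.8284, 1.4142)

Rotation matrix for 225° around x-axis:
cos(225°) = -√2/2, sin(225°) = -√2/2
R = [[1, 0, 0], [0, -√2/2, √2/2], [0, -√2/2, -√2/2]]
Apply to (2, -3, 1): R·[2, -3, 1]ᵀ = (2.0000, 2.8284, 1.4142)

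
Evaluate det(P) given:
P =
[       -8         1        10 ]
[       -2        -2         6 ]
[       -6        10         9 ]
det(P) = 286

Expand along row 0 (cofactor expansion): det(P) = a*(e*i - f*h) - b*(d*i - f*g) + c*(d*h - e*g), where the 3×3 is [[a, b, c], [d, e, f], [g, h, i]].
Minor M_00 = (-2)*(9) - (6)*(10) = -18 - 60 = -78.
Minor M_01 = (-2)*(9) - (6)*(-6) = -18 + 36 = 18.
Minor M_02 = (-2)*(10) - (-2)*(-6) = -20 - 12 = -32.
det(P) = (-8)*(-78) - (1)*(18) + (10)*(-32) = 624 - 18 - 320 = 286.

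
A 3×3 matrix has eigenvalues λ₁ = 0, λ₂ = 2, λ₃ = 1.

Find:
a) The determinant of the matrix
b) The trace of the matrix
det = 0, trace = 3

Two standard eigenvalue identities:
- det(A) equals the product of the eigenvalues (counted with multiplicity).
- trace(A) equals the sum of the eigenvalues.
det(A) = (0)*(2)*(1) = 0.
trace(A) = 0 + 2 + 1 = 3.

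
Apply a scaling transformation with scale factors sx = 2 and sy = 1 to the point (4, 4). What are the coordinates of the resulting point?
(8, 4)

Scaling matrix:
[[2, 0], [0, 1]]
Result: (4 × 2, 4 × 1) = (8, 4)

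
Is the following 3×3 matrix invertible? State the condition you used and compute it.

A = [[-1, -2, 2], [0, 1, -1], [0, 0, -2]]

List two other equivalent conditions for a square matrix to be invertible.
Yes, invertible; det(A) = 2 ≠ 0. Equivalent conditions: rank(A) = 3; Ax = 0 has only the trivial solution; 0 is not an eigenvalue; the columns of A are linearly independent.

To check invertibility, compute det(A).
The given matrix is triangular, so det(A) equals the product of its diagonal entries = 2 ≠ 0.
Since det(A) ≠ 0, A is invertible.
Equivalent conditions for a square matrix A to be invertible:
- rank(A) = 3 (full rank).
- The homogeneous system Ax = 0 has only the trivial solution x = 0.
- 0 is not an eigenvalue of A.
- The columns (equivalently rows) of A are linearly independent.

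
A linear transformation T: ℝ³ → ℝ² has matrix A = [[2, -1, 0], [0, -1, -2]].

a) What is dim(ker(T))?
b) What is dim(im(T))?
dim(ker) = 1, dim(im) = 2

The two rows are not scalar multiples of one another (no single k satisfies row 2 = k × row 1), so they are linearly independent.
Thus rank(A) = 2.
dim(im(T)) = rank(A) = 2.
By the rank-nullity theorem applied to T: ℝ³ → ℝ², rank(A) + nullity(A) = 3 (the domain dimension), so dim(ker(T)) = 3 - 2 = 1.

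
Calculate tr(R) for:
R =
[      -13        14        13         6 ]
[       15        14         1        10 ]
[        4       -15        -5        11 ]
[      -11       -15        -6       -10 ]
tr(R) = -13 + 14 - 5 - 10 = -14

The trace of a square matrix is the sum of its diagonal entries.
Diagonal entries of R: R[0][0] = -13, R[1][1] = 14, R[2][2] = -5, R[3][3] = -10.
tr(R) = -13 + 14 - 5 - 10 = -14.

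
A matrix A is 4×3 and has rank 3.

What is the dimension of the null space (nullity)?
0

The rank-nullity theorem for an m×n matrix states:
rank(A) + nullity(A) = n (the number of columns).
Here n = 3 and rank(A) = 3, so nullity(A) = 3 - 3 = 0.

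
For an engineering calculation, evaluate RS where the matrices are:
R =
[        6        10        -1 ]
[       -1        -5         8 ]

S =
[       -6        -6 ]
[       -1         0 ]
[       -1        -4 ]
RS =
[      -45       -32 ]
[        3       -26 ]

Matrix multiplication: (RS)[i][j] = sum over k of R[i][k] * S[k][j].
  (RS)[0][0] = (6)*(-6) + (10)*(-1) + (-1)*(-1) = -45
  (RS)[0][1] = (6)*(-6) + (10)*(0) + (-1)*(-4) = -32
  (RS)[1][0] = (-1)*(-6) + (-5)*(-1) + (8)*(-1) = 3
  (RS)[1][1] = (-1)*(-6) + (-5)*(0) + (8)*(-4) = -26
RS =
[      -45       -32 ]
[        3       -26 ]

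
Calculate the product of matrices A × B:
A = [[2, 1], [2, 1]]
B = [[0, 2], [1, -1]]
[[1, 3], [1, 3]]

Matrix multiplication:
C[0][0] = 2×0 + 1×1 = 1
C[0][1] = 2×2 + 1×-1 = 3
C[1][0] = 2×0 + 1×1 = 1
C[1][1] = 2×2 + 1×-1 = 3
Result: [[1, 3], [1, 3]]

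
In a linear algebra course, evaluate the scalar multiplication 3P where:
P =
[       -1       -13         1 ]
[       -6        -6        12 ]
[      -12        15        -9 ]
3P =
[       -3       -39         3 ]
[      -18       -18        36 ]
[      -36        45       -27 ]

Scalar multiplication is elementwise: (3P)[i][j] = 3 * P[i][j].
  (3P)[0][0] = 3 * (-1) = -3
  (3P)[0][1] = 3 * (-13) = -39
  (3P)[0][2] = 3 * (1) = 3
  (3P)[1][0] = 3 * (-6) = -18
  (3P)[1][1] = 3 * (-6) = -18
  (3P)[1][2] = 3 * (12) = 36
  (3P)[2][0] = 3 * (-12) = -36
  (3P)[2][1] = 3 * (15) = 45
  (3P)[2][2] = 3 * (-9) = -27
3P =
[       -3       -39         3 ]
[      -18       -18        36 ]
[      -36        45       -27 ]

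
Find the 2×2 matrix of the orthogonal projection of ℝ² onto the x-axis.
[[1, 0], [0, 0]]

The orthogonal projection onto the line spanned by a nonzero vector u = (a, b) has matrix P = (u uᵀ) / (uᵀ u) = (1/(a² + b²)) · [[a², ab], [ab, b²]].
Here u = (1, 0), so a² + b² = 1 + 0 = 1.
P = (1/1) · [[1, 0], [0, 0]] = [[1, 0], [0, 0]].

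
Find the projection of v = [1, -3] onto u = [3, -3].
[2, -2]

The projection of v onto u is proj_u(v) = ((v·u) / (u·u)) · u.
v·u = (1)*(3) + (-3)*(-3) = 12.
u·u = (3)*(3) + (-3)*(-3) = 18.
coefficient = 12 / 18 = 2/3.
proj_u(v) = 2/3 · [3, -3] = [2, -2].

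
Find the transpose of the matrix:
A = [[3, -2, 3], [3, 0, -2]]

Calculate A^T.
[[3, 3], [-2, 0], [3, -2]]

The transpose sends entry (i,j) to (j,i); rows become columns.
Row 0 of A: [3, -2, 3] -> column 0 of A^T.
Row 1 of A: [3, 0, -2] -> column 1 of A^T.
A^T = [[3, 3], [-2, 0], [3, -2]]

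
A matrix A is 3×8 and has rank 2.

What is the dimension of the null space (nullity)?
6

The rank-nullity theorem for an m×n matrix states:
rank(A) + nullity(A) = n (the number of columns).
Here n = 8 and rank(A) = 2, so nullity(A) = 8 - 2 = 6.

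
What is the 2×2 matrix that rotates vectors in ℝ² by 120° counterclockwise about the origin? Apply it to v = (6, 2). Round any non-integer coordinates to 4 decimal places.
R = [[-1/2, -√3/2], [√3/2, -1/2]]; R·v = (-4.7321, 4.1962)

A counterclockwise rotation by angle θ in ℝ² has matrix R(θ) = [[cos θ, -sin θ], [sin θ, cos θ]].
For θ = 120°: cos θ = -1/2, sin θ = √3/2.
R(120°) = [[-1/2, -√3/2], [√3/2, -1/2]].
R·v = [-1/2·6 + (-√3/2)·2, √3/2·6 + -1/2·2] = (-4.7321, 4.1962).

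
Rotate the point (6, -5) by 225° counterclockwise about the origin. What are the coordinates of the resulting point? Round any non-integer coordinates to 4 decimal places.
(-7.7782, -0.7071)

Rotation matrix R(θ) = [[cos θ, -sin θ], [sin θ, cos θ]]; for θ = 225°:
R = [[-√2/2, √2/2], [-√2/2, -√2/2]]
Result: R × [6, -5]ᵀ = [-√2/2·6 + (√2/2)·-5, -√2/2·6 + (-√2/2)·-5]ᵀ = (-7.7782, -0.7071)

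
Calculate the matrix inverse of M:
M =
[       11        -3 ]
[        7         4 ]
det(M) = 65
M⁻¹ =
[     4/65      3/65 ]
[    -7/65     11/65 ]

For a 2×2 matrix M = [[a, b], [c, d]] with det(M) ≠ 0, M⁻¹ = (1/det(M)) * [[d, -b], [-c, a]].
det(M) = (11)*(4) - (-3)*(7) = 44 + 21 = 65.
M⁻¹ = (1/65) * [[4, 3], [-7, 11]].
Dividing each entry by 65 and reducing:
M⁻¹ =
[     4/65      3/65 ]
[    -7/65     11/65 ]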